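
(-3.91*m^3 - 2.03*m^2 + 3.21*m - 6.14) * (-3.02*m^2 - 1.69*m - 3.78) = 11.8082*m^5 + 12.7385*m^4 + 8.5163*m^3 + 20.7913*m^2 - 1.7572*m + 23.2092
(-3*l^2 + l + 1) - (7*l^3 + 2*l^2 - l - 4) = -7*l^3 - 5*l^2 + 2*l + 5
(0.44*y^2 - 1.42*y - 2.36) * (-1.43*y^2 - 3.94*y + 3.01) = -0.6292*y^4 + 0.297*y^3 + 10.294*y^2 + 5.0242*y - 7.1036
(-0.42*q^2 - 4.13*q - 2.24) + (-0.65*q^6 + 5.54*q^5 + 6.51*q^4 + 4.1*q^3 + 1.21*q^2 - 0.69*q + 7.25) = -0.65*q^6 + 5.54*q^5 + 6.51*q^4 + 4.1*q^3 + 0.79*q^2 - 4.82*q + 5.01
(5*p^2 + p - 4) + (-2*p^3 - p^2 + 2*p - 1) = -2*p^3 + 4*p^2 + 3*p - 5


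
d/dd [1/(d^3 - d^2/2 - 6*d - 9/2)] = 4*(-3*d^2 + d + 6)/(-2*d^3 + d^2 + 12*d + 9)^2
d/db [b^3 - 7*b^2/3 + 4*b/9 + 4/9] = 3*b^2 - 14*b/3 + 4/9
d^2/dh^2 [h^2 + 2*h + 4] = 2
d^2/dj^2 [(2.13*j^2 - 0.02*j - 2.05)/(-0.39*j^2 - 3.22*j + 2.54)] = (5.355792*j^3 - 10.789038*j^2 + 15.565212*j + 19.415236)/(0.059319*j^6 + 1.469286*j^5 + 10.972026*j^4 + 14.247856*j^3 - 71.458836*j^2 + 62.322456*j - 16.387064)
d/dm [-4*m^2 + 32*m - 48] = 32 - 8*m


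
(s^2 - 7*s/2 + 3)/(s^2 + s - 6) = (s - 3/2)/(s + 3)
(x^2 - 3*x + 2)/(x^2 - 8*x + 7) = (x - 2)/(x - 7)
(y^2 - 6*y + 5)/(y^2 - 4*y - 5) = (y - 1)/(y + 1)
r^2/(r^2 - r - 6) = r^2/(r^2 - r - 6)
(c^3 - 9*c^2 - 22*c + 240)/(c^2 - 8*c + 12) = (c^2 - 3*c - 40)/(c - 2)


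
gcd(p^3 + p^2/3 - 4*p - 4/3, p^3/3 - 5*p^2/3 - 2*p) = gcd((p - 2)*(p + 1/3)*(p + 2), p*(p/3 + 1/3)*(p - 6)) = 1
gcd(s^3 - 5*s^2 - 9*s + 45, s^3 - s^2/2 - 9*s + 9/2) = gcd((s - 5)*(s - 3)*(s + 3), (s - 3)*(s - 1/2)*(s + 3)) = s^2 - 9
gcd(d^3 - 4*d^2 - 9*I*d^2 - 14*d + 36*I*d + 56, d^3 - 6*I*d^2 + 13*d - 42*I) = d^2 - 9*I*d - 14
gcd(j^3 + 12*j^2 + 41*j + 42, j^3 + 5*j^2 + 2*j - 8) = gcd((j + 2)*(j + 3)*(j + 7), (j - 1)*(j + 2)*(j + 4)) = j + 2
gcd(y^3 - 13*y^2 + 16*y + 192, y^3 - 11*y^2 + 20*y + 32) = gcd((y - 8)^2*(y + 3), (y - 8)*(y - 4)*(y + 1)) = y - 8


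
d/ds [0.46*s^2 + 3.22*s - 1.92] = 0.92*s + 3.22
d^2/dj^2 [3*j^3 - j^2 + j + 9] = 18*j - 2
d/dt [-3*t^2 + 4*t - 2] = 4 - 6*t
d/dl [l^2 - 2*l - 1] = 2*l - 2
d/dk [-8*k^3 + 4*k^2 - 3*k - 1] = -24*k^2 + 8*k - 3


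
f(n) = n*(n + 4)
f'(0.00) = 4.00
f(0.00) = 0.00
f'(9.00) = 22.00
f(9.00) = 117.00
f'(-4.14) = -4.28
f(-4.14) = 0.58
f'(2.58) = 9.16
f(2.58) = 16.98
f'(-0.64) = 2.72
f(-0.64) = -2.15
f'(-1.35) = 1.30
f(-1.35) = -3.58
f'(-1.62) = 0.76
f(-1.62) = -3.86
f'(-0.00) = 4.00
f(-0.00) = 0.00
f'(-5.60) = -7.20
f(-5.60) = 8.96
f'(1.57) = 7.14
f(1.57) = 8.74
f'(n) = 2*n + 4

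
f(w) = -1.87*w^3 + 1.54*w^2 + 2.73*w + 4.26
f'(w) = -5.61*w^2 + 3.08*w + 2.73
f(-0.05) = 4.13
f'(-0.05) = 2.56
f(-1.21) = 6.52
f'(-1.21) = -9.21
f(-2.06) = 21.52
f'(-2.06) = -27.42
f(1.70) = 4.16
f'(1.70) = -8.25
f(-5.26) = 304.65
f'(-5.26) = -168.69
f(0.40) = 5.48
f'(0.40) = 3.06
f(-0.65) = 3.65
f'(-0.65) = -1.64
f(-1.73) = 13.83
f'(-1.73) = -19.39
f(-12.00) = 3424.62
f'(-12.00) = -842.07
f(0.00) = 4.26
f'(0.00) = 2.73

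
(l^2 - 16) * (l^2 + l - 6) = l^4 + l^3 - 22*l^2 - 16*l + 96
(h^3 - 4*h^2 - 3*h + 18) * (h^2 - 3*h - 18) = h^5 - 7*h^4 - 9*h^3 + 99*h^2 - 324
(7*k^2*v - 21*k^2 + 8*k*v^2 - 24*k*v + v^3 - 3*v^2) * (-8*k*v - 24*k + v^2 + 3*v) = -56*k^3*v^2 + 504*k^3 - 57*k^2*v^3 + 513*k^2*v + v^5 - 9*v^3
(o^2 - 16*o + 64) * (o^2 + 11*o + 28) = o^4 - 5*o^3 - 84*o^2 + 256*o + 1792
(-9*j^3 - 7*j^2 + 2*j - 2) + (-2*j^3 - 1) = -11*j^3 - 7*j^2 + 2*j - 3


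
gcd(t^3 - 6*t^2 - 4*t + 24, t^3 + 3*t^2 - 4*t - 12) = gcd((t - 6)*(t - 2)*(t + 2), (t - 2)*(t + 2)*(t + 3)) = t^2 - 4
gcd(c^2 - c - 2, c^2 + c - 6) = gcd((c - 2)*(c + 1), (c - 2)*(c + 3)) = c - 2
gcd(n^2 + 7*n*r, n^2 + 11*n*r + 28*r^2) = n + 7*r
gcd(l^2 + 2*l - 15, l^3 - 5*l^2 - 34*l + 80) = l + 5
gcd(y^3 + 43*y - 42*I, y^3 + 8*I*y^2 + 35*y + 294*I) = y^2 + I*y + 42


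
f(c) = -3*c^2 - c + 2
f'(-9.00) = 53.00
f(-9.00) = -232.00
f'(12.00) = -73.00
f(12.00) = -442.00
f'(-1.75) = 9.50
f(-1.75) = -5.44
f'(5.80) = -35.80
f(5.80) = -104.72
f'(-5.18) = 30.08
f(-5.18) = -73.32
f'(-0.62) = 2.72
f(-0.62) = 1.47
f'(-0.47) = 1.82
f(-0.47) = 1.81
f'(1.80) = -11.80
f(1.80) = -9.52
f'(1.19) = -8.14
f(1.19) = -3.44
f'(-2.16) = 11.96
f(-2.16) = -9.84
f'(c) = -6*c - 1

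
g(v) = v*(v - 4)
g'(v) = 2*v - 4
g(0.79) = -2.54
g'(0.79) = -2.42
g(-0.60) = 2.76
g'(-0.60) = -5.20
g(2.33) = -3.89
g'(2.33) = 0.66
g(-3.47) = 25.92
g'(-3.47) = -10.94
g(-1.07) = 5.42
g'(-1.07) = -6.14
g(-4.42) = 37.22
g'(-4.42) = -12.84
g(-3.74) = 28.95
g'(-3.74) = -11.48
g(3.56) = -1.57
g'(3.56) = 3.12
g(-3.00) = 21.00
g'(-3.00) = -10.00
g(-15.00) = 285.00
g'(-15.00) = -34.00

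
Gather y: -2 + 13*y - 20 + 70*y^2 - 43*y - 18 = 70*y^2 - 30*y - 40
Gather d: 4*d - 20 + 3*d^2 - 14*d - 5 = 3*d^2 - 10*d - 25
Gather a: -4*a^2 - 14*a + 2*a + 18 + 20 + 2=-4*a^2 - 12*a + 40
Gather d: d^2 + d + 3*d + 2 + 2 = d^2 + 4*d + 4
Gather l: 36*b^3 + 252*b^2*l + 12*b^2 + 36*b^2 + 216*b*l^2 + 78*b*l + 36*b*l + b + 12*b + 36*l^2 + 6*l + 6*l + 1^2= 36*b^3 + 48*b^2 + 13*b + l^2*(216*b + 36) + l*(252*b^2 + 114*b + 12) + 1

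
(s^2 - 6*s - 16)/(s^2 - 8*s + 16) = (s^2 - 6*s - 16)/(s^2 - 8*s + 16)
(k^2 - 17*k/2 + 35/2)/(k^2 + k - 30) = (k - 7/2)/(k + 6)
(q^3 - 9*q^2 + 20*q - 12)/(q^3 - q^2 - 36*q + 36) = (q - 2)/(q + 6)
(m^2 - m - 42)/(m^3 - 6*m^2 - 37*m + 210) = 1/(m - 5)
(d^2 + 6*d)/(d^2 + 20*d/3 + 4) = 3*d/(3*d + 2)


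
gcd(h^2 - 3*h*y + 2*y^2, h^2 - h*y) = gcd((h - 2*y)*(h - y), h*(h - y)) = -h + y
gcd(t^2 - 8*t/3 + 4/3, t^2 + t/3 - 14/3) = t - 2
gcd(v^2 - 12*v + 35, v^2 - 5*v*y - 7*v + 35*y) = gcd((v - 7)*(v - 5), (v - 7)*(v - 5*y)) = v - 7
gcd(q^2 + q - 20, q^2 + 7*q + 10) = q + 5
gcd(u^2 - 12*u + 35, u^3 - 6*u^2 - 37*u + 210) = u^2 - 12*u + 35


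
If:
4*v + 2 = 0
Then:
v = -1/2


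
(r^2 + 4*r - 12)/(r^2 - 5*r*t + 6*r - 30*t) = (r - 2)/(r - 5*t)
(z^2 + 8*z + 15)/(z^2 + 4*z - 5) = (z + 3)/(z - 1)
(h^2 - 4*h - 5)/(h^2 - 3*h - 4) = (h - 5)/(h - 4)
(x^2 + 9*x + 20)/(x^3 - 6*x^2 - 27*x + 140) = (x + 4)/(x^2 - 11*x + 28)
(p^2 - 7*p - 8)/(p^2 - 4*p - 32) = (p + 1)/(p + 4)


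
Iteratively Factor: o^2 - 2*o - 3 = (o + 1)*(o - 3)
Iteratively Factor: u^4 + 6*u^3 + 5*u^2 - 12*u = (u + 3)*(u^3 + 3*u^2 - 4*u) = (u + 3)*(u + 4)*(u^2 - u) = u*(u + 3)*(u + 4)*(u - 1)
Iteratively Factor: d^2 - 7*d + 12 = (d - 4)*(d - 3)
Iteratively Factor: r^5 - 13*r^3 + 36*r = (r + 2)*(r^4 - 2*r^3 - 9*r^2 + 18*r) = (r - 3)*(r + 2)*(r^3 + r^2 - 6*r) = (r - 3)*(r + 2)*(r + 3)*(r^2 - 2*r) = (r - 3)*(r - 2)*(r + 2)*(r + 3)*(r)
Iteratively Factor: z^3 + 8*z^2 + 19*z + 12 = (z + 4)*(z^2 + 4*z + 3) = (z + 1)*(z + 4)*(z + 3)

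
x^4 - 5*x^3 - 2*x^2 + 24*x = x*(x - 4)*(x - 3)*(x + 2)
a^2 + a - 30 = (a - 5)*(a + 6)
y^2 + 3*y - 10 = (y - 2)*(y + 5)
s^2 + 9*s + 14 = (s + 2)*(s + 7)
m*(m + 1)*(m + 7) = m^3 + 8*m^2 + 7*m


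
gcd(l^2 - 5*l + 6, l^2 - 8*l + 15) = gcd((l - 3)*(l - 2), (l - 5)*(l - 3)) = l - 3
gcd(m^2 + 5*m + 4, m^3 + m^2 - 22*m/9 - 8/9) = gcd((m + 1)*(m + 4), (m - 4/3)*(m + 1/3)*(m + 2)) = 1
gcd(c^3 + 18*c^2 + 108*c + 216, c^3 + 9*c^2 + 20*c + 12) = c + 6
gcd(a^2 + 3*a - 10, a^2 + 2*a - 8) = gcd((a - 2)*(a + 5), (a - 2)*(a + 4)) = a - 2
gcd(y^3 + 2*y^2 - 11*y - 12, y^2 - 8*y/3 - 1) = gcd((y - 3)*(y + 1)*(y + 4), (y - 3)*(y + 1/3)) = y - 3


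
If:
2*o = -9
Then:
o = -9/2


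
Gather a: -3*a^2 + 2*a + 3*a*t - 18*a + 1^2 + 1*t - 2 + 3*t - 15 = -3*a^2 + a*(3*t - 16) + 4*t - 16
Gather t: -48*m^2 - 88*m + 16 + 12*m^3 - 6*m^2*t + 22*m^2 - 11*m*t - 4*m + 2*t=12*m^3 - 26*m^2 - 92*m + t*(-6*m^2 - 11*m + 2) + 16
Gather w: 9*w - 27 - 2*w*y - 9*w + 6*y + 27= -2*w*y + 6*y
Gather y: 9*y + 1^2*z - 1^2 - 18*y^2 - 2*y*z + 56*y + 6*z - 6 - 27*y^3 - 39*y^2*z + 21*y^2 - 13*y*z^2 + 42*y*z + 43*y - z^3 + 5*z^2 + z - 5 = -27*y^3 + y^2*(3 - 39*z) + y*(-13*z^2 + 40*z + 108) - z^3 + 5*z^2 + 8*z - 12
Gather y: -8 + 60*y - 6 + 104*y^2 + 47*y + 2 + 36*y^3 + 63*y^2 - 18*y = 36*y^3 + 167*y^2 + 89*y - 12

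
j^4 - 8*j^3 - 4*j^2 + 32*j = j*(j - 8)*(j - 2)*(j + 2)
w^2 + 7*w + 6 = (w + 1)*(w + 6)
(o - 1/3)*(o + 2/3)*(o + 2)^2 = o^4 + 13*o^3/3 + 46*o^2/9 + 4*o/9 - 8/9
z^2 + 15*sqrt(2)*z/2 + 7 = (z + sqrt(2)/2)*(z + 7*sqrt(2))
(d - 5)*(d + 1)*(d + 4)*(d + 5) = d^4 + 5*d^3 - 21*d^2 - 125*d - 100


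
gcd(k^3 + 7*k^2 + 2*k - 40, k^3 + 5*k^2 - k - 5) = k + 5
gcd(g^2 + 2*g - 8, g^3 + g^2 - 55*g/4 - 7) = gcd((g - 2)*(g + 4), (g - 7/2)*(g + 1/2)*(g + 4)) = g + 4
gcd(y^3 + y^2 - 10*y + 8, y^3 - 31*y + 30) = y - 1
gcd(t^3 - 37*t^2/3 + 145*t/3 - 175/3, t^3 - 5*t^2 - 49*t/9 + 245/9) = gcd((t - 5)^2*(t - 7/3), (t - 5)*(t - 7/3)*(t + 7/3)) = t^2 - 22*t/3 + 35/3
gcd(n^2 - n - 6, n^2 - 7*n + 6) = 1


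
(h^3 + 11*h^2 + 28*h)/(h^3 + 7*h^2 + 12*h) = (h + 7)/(h + 3)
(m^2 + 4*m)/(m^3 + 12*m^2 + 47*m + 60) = m/(m^2 + 8*m + 15)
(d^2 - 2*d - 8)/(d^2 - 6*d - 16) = (d - 4)/(d - 8)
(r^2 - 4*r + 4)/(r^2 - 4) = (r - 2)/(r + 2)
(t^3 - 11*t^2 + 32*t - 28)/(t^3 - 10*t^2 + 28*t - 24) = (t - 7)/(t - 6)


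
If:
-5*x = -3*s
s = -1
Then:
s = -1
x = -3/5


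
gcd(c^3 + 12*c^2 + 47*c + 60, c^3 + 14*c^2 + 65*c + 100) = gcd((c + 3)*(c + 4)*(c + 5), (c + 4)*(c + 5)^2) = c^2 + 9*c + 20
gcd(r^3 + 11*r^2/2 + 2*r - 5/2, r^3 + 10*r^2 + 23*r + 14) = r + 1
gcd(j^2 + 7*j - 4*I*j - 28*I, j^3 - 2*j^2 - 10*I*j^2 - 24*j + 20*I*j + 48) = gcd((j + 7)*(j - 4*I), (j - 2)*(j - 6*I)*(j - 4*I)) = j - 4*I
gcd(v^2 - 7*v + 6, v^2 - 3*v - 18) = v - 6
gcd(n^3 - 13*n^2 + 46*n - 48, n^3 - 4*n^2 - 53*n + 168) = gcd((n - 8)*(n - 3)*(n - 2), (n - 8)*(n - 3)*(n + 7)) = n^2 - 11*n + 24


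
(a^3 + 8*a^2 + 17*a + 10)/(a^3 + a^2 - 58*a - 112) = (a^2 + 6*a + 5)/(a^2 - a - 56)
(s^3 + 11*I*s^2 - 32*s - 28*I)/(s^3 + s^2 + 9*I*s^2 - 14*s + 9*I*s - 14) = (s + 2*I)/(s + 1)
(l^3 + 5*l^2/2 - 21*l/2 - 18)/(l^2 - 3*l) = l + 11/2 + 6/l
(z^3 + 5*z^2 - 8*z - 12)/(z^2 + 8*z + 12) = (z^2 - z - 2)/(z + 2)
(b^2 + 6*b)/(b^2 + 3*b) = (b + 6)/(b + 3)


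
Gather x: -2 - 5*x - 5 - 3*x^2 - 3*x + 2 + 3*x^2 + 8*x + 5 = 0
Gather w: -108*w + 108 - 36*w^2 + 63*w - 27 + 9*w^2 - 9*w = -27*w^2 - 54*w + 81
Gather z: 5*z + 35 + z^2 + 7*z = z^2 + 12*z + 35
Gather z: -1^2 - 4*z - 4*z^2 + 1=-4*z^2 - 4*z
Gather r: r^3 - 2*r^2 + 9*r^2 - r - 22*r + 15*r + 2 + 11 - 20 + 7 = r^3 + 7*r^2 - 8*r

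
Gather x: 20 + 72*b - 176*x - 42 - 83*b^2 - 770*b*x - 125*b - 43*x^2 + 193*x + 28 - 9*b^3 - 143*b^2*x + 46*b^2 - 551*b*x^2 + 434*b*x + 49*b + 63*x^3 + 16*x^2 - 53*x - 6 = -9*b^3 - 37*b^2 - 4*b + 63*x^3 + x^2*(-551*b - 27) + x*(-143*b^2 - 336*b - 36)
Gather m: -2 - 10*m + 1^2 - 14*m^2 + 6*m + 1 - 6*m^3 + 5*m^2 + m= -6*m^3 - 9*m^2 - 3*m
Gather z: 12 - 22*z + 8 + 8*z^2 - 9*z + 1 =8*z^2 - 31*z + 21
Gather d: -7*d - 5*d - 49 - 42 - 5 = -12*d - 96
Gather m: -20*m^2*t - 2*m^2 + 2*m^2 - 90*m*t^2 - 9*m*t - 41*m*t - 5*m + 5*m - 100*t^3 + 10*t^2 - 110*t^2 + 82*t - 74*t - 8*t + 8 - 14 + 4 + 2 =-20*m^2*t + m*(-90*t^2 - 50*t) - 100*t^3 - 100*t^2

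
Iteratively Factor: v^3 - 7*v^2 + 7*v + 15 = (v - 3)*(v^2 - 4*v - 5) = (v - 3)*(v + 1)*(v - 5)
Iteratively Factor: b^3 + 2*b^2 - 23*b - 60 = (b + 3)*(b^2 - b - 20) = (b + 3)*(b + 4)*(b - 5)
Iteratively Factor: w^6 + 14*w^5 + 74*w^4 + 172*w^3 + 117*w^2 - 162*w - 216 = (w + 3)*(w^5 + 11*w^4 + 41*w^3 + 49*w^2 - 30*w - 72) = (w + 2)*(w + 3)*(w^4 + 9*w^3 + 23*w^2 + 3*w - 36) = (w + 2)*(w + 3)^2*(w^3 + 6*w^2 + 5*w - 12) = (w - 1)*(w + 2)*(w + 3)^2*(w^2 + 7*w + 12) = (w - 1)*(w + 2)*(w + 3)^2*(w + 4)*(w + 3)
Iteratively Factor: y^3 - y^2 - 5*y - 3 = (y + 1)*(y^2 - 2*y - 3) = (y + 1)^2*(y - 3)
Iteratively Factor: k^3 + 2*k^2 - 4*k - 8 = (k + 2)*(k^2 - 4) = (k - 2)*(k + 2)*(k + 2)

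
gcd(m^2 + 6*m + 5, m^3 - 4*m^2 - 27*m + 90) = m + 5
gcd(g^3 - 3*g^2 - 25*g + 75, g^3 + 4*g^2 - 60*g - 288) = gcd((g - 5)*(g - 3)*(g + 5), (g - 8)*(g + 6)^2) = 1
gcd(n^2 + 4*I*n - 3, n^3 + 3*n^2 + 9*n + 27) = n + 3*I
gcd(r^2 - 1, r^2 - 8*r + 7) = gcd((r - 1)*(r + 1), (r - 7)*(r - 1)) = r - 1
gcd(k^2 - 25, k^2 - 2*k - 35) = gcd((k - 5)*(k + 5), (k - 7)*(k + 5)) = k + 5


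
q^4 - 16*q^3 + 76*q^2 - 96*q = q*(q - 8)*(q - 6)*(q - 2)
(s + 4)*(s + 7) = s^2 + 11*s + 28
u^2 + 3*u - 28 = (u - 4)*(u + 7)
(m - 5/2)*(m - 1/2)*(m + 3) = m^3 - 31*m/4 + 15/4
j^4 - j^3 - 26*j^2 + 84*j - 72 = (j - 3)*(j - 2)^2*(j + 6)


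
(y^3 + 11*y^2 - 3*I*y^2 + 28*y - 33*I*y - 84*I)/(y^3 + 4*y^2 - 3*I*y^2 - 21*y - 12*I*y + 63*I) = (y + 4)/(y - 3)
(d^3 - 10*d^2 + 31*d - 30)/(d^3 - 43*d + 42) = (d^3 - 10*d^2 + 31*d - 30)/(d^3 - 43*d + 42)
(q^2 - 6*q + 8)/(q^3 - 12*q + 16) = (q - 4)/(q^2 + 2*q - 8)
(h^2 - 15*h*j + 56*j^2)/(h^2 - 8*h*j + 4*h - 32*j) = (h - 7*j)/(h + 4)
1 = 1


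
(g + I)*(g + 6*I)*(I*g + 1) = I*g^3 - 6*g^2 + I*g - 6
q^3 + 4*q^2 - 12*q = q*(q - 2)*(q + 6)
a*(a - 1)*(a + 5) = a^3 + 4*a^2 - 5*a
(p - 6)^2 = p^2 - 12*p + 36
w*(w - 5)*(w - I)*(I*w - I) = I*w^4 + w^3 - 6*I*w^3 - 6*w^2 + 5*I*w^2 + 5*w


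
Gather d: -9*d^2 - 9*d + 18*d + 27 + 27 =-9*d^2 + 9*d + 54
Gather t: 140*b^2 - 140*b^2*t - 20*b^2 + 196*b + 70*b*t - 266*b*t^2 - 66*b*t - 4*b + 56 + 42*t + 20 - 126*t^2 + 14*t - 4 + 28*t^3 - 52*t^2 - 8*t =120*b^2 + 192*b + 28*t^3 + t^2*(-266*b - 178) + t*(-140*b^2 + 4*b + 48) + 72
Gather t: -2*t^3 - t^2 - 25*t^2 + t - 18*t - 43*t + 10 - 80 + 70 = -2*t^3 - 26*t^2 - 60*t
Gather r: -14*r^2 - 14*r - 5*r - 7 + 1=-14*r^2 - 19*r - 6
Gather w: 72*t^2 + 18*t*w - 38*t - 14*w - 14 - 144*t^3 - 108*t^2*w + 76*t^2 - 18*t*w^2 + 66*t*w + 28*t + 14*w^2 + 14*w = -144*t^3 + 148*t^2 - 10*t + w^2*(14 - 18*t) + w*(-108*t^2 + 84*t) - 14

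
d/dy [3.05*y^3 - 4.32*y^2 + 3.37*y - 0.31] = 9.15*y^2 - 8.64*y + 3.37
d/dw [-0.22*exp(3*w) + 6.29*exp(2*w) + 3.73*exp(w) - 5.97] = (-0.66*exp(2*w) + 12.58*exp(w) + 3.73)*exp(w)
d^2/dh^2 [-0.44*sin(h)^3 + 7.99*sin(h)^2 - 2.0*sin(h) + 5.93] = 2.33*sin(h) - 0.99*sin(3*h) + 15.98*cos(2*h)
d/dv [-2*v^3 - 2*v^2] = 2*v*(-3*v - 2)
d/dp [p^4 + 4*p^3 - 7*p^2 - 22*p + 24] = 4*p^3 + 12*p^2 - 14*p - 22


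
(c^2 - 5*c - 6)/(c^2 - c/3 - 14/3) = 3*(-c^2 + 5*c + 6)/(-3*c^2 + c + 14)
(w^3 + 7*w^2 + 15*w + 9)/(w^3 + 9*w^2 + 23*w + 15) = (w + 3)/(w + 5)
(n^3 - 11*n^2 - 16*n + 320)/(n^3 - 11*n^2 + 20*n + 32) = (n^2 - 3*n - 40)/(n^2 - 3*n - 4)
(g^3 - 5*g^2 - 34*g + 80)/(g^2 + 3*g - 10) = g - 8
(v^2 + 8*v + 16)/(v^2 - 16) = (v + 4)/(v - 4)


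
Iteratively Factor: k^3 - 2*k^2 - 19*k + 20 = (k - 5)*(k^2 + 3*k - 4) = (k - 5)*(k + 4)*(k - 1)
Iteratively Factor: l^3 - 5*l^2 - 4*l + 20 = (l - 5)*(l^2 - 4) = (l - 5)*(l - 2)*(l + 2)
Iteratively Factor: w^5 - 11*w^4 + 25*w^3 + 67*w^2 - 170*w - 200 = (w + 1)*(w^4 - 12*w^3 + 37*w^2 + 30*w - 200) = (w - 5)*(w + 1)*(w^3 - 7*w^2 + 2*w + 40) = (w - 5)*(w - 4)*(w + 1)*(w^2 - 3*w - 10) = (w - 5)^2*(w - 4)*(w + 1)*(w + 2)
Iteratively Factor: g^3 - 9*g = (g + 3)*(g^2 - 3*g) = (g - 3)*(g + 3)*(g)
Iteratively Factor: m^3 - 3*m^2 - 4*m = (m + 1)*(m^2 - 4*m) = (m - 4)*(m + 1)*(m)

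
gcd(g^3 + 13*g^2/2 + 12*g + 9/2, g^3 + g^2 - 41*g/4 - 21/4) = g + 1/2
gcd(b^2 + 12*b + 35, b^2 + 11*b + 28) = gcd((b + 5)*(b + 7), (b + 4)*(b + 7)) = b + 7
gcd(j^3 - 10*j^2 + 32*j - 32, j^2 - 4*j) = j - 4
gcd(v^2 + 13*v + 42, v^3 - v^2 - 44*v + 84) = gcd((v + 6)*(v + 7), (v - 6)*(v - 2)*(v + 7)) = v + 7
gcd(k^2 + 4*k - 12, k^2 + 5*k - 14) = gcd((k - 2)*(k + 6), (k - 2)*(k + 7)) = k - 2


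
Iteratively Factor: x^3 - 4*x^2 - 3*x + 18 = (x + 2)*(x^2 - 6*x + 9) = (x - 3)*(x + 2)*(x - 3)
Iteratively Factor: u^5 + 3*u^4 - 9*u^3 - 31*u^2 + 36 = (u + 3)*(u^4 - 9*u^2 - 4*u + 12) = (u - 3)*(u + 3)*(u^3 + 3*u^2 - 4) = (u - 3)*(u + 2)*(u + 3)*(u^2 + u - 2) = (u - 3)*(u - 1)*(u + 2)*(u + 3)*(u + 2)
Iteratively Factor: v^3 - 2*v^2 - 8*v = (v - 4)*(v^2 + 2*v) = (v - 4)*(v + 2)*(v)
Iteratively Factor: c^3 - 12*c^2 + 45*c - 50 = (c - 5)*(c^2 - 7*c + 10) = (c - 5)*(c - 2)*(c - 5)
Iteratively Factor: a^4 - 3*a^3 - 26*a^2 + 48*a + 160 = (a + 4)*(a^3 - 7*a^2 + 2*a + 40) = (a + 2)*(a + 4)*(a^2 - 9*a + 20) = (a - 5)*(a + 2)*(a + 4)*(a - 4)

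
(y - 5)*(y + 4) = y^2 - y - 20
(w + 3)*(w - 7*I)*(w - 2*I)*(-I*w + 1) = -I*w^4 - 8*w^3 - 3*I*w^3 - 24*w^2 + 5*I*w^2 - 14*w + 15*I*w - 42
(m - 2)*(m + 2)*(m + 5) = m^3 + 5*m^2 - 4*m - 20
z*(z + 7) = z^2 + 7*z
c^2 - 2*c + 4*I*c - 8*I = (c - 2)*(c + 4*I)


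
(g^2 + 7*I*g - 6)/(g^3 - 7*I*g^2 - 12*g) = (-g^2 - 7*I*g + 6)/(g*(-g^2 + 7*I*g + 12))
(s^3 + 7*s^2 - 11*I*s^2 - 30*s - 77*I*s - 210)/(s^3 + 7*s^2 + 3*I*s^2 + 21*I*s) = (s^2 - 11*I*s - 30)/(s*(s + 3*I))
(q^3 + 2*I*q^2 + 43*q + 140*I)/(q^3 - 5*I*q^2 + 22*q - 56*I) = (q + 5*I)/(q - 2*I)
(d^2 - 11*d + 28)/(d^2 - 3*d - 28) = (d - 4)/(d + 4)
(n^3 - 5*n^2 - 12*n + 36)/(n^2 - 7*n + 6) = (n^2 + n - 6)/(n - 1)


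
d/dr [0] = 0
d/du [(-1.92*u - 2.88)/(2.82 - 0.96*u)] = (23.065344 - 7.852032*u)/(0.96*u - 2.82)^3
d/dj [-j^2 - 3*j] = -2*j - 3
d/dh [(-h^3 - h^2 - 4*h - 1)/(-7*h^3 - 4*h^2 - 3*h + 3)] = (-3*h^4 - 50*h^3 - 43*h^2 - 14*h - 15)/(49*h^6 + 56*h^5 + 58*h^4 - 18*h^3 - 15*h^2 - 18*h + 9)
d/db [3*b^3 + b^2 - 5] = b*(9*b + 2)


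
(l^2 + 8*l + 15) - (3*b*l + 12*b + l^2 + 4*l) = -3*b*l - 12*b + 4*l + 15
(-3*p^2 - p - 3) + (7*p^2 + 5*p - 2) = 4*p^2 + 4*p - 5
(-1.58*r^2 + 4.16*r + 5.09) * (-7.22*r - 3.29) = 11.4076*r^3 - 24.837*r^2 - 50.4362*r - 16.7461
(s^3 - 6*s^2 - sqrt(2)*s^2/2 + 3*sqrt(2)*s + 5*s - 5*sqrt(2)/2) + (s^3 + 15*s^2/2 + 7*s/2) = 2*s^3 - sqrt(2)*s^2/2 + 3*s^2/2 + 3*sqrt(2)*s + 17*s/2 - 5*sqrt(2)/2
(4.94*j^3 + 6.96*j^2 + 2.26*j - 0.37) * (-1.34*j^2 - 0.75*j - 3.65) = -6.6196*j^5 - 13.0314*j^4 - 26.2794*j^3 - 26.6032*j^2 - 7.9715*j + 1.3505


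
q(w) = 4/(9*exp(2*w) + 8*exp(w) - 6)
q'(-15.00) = 0.00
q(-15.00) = -0.67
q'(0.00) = -0.86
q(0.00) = 0.36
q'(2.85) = -0.00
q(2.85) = 0.00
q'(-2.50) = -0.11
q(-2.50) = -0.76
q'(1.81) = -0.02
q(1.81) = 0.01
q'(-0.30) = -2.67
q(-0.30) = 0.82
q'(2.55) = -0.00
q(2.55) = 0.00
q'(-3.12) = -0.05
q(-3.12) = -0.71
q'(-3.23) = -0.04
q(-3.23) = -0.71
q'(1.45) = -0.04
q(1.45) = 0.02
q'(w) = 4*(-18*exp(2*w) - 8*exp(w))/(9*exp(2*w) + 8*exp(w) - 6)^2 = (-72*exp(w) - 32)*exp(w)/(9*exp(2*w) + 8*exp(w) - 6)^2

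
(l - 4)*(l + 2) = l^2 - 2*l - 8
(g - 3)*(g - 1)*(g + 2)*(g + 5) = g^4 + 3*g^3 - 15*g^2 - 19*g + 30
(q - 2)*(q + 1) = q^2 - q - 2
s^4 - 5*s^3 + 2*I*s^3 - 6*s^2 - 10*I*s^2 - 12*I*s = s*(s - 6)*(s + 1)*(s + 2*I)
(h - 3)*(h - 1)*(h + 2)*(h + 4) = h^4 + 2*h^3 - 13*h^2 - 14*h + 24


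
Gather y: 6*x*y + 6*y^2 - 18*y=6*y^2 + y*(6*x - 18)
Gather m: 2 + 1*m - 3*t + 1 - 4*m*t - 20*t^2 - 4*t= m*(1 - 4*t) - 20*t^2 - 7*t + 3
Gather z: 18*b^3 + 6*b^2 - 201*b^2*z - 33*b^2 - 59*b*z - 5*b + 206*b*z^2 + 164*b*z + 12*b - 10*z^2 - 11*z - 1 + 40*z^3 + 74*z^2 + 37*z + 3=18*b^3 - 27*b^2 + 7*b + 40*z^3 + z^2*(206*b + 64) + z*(-201*b^2 + 105*b + 26) + 2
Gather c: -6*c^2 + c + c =-6*c^2 + 2*c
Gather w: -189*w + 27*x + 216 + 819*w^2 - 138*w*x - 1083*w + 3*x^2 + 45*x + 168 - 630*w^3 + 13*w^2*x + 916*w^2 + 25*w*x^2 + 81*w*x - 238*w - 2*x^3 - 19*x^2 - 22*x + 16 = -630*w^3 + w^2*(13*x + 1735) + w*(25*x^2 - 57*x - 1510) - 2*x^3 - 16*x^2 + 50*x + 400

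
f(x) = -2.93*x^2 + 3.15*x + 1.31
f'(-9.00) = 55.89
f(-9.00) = -264.37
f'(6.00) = -32.01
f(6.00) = -85.27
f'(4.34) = -22.28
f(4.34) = -40.21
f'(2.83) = -13.43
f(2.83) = -13.24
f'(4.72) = -24.51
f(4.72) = -49.10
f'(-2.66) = 18.74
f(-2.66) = -27.80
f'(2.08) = -9.04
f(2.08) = -4.81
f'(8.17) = -44.73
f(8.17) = -168.53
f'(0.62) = -0.48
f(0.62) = 2.14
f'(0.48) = 0.34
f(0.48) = 2.15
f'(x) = 3.15 - 5.86*x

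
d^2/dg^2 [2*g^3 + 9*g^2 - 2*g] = 12*g + 18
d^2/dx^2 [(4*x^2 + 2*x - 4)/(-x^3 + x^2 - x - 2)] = 4*x*(-2*x^5 - 3*x^4 + 21*x^3 + 10*x^2 + 12*x - 24)/(x^9 - 3*x^8 + 6*x^7 - x^6 - 6*x^5 + 15*x^4 + x^3 - 6*x^2 + 12*x + 8)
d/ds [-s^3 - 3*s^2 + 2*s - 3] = -3*s^2 - 6*s + 2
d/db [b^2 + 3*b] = 2*b + 3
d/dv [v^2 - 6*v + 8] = 2*v - 6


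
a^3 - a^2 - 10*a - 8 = (a - 4)*(a + 1)*(a + 2)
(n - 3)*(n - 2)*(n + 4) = n^3 - n^2 - 14*n + 24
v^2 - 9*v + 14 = (v - 7)*(v - 2)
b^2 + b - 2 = (b - 1)*(b + 2)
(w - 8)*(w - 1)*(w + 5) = w^3 - 4*w^2 - 37*w + 40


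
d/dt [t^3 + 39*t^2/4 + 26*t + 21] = 3*t^2 + 39*t/2 + 26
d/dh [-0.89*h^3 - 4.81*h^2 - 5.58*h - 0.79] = -2.67*h^2 - 9.62*h - 5.58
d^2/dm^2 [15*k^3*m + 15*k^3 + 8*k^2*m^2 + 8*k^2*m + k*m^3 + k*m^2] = 2*k*(8*k + 3*m + 1)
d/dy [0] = 0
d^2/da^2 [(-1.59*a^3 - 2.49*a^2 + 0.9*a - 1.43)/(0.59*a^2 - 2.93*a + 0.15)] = (8.88178419700125e-16*a^5 - 1.06581410364015e-14*a^4 - 35.000898*a^3 + 2.52832199999999*a^2 + 14.139696*a - 23.620654)/(0.205379*a^6 - 3.059799*a^5 + 15.351918*a^4 - 26.709587*a^3 + 3.90303*a^2 - 0.197775*a + 0.003375)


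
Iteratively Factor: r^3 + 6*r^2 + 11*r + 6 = (r + 3)*(r^2 + 3*r + 2) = (r + 2)*(r + 3)*(r + 1)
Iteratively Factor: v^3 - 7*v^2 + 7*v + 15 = (v - 3)*(v^2 - 4*v - 5) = (v - 5)*(v - 3)*(v + 1)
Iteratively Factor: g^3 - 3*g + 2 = (g + 2)*(g^2 - 2*g + 1) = (g - 1)*(g + 2)*(g - 1)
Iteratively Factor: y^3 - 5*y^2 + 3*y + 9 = (y - 3)*(y^2 - 2*y - 3) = (y - 3)^2*(y + 1)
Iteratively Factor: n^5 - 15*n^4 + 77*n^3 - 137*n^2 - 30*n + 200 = (n - 2)*(n^4 - 13*n^3 + 51*n^2 - 35*n - 100) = (n - 2)*(n + 1)*(n^3 - 14*n^2 + 65*n - 100) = (n - 5)*(n - 2)*(n + 1)*(n^2 - 9*n + 20) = (n - 5)^2*(n - 2)*(n + 1)*(n - 4)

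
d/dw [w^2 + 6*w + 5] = 2*w + 6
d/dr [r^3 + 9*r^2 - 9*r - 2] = 3*r^2 + 18*r - 9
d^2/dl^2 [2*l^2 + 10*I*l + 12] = 4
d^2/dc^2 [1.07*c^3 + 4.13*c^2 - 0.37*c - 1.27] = 6.42*c + 8.26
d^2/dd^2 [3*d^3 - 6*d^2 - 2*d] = 18*d - 12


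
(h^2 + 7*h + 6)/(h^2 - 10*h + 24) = (h^2 + 7*h + 6)/(h^2 - 10*h + 24)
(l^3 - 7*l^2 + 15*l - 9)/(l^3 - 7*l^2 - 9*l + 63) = (l^2 - 4*l + 3)/(l^2 - 4*l - 21)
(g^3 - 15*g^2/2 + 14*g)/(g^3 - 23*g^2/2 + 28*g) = (g - 4)/(g - 8)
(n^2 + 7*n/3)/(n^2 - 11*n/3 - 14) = n/(n - 6)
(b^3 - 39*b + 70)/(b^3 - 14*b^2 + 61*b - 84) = (b^3 - 39*b + 70)/(b^3 - 14*b^2 + 61*b - 84)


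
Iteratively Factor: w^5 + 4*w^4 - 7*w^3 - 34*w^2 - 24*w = (w + 1)*(w^4 + 3*w^3 - 10*w^2 - 24*w) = (w - 3)*(w + 1)*(w^3 + 6*w^2 + 8*w) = (w - 3)*(w + 1)*(w + 4)*(w^2 + 2*w) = (w - 3)*(w + 1)*(w + 2)*(w + 4)*(w)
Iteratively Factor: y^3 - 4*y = (y + 2)*(y^2 - 2*y) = y*(y + 2)*(y - 2)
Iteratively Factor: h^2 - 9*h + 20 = (h - 5)*(h - 4)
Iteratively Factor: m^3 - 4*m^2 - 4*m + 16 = (m + 2)*(m^2 - 6*m + 8) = (m - 2)*(m + 2)*(m - 4)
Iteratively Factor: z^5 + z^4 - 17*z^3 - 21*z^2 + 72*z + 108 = (z - 3)*(z^4 + 4*z^3 - 5*z^2 - 36*z - 36) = (z - 3)*(z + 3)*(z^3 + z^2 - 8*z - 12) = (z - 3)^2*(z + 3)*(z^2 + 4*z + 4) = (z - 3)^2*(z + 2)*(z + 3)*(z + 2)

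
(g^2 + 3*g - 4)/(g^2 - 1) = (g + 4)/(g + 1)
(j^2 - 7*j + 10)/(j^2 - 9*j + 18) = (j^2 - 7*j + 10)/(j^2 - 9*j + 18)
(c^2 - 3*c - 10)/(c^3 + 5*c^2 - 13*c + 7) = (c^2 - 3*c - 10)/(c^3 + 5*c^2 - 13*c + 7)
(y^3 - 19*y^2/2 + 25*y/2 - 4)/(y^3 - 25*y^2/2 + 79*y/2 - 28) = (2*y - 1)/(2*y - 7)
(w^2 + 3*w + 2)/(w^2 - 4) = (w + 1)/(w - 2)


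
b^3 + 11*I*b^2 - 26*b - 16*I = (b + I)*(b + 2*I)*(b + 8*I)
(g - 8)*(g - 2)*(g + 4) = g^3 - 6*g^2 - 24*g + 64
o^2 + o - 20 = (o - 4)*(o + 5)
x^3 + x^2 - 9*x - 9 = (x - 3)*(x + 1)*(x + 3)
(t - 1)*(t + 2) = t^2 + t - 2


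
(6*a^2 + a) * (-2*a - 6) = -12*a^3 - 38*a^2 - 6*a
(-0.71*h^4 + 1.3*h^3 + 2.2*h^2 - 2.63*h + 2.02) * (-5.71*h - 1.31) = 4.0541*h^5 - 6.4929*h^4 - 14.265*h^3 + 12.1353*h^2 - 8.0889*h - 2.6462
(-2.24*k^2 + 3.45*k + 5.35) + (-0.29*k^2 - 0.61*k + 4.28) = -2.53*k^2 + 2.84*k + 9.63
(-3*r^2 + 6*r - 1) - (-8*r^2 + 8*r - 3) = 5*r^2 - 2*r + 2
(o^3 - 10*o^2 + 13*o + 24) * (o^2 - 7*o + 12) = o^5 - 17*o^4 + 95*o^3 - 187*o^2 - 12*o + 288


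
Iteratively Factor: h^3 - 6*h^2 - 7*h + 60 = (h + 3)*(h^2 - 9*h + 20) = (h - 5)*(h + 3)*(h - 4)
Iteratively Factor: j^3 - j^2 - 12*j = (j)*(j^2 - j - 12) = j*(j + 3)*(j - 4)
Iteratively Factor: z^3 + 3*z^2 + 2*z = (z)*(z^2 + 3*z + 2) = z*(z + 2)*(z + 1)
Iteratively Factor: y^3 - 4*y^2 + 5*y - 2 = (y - 2)*(y^2 - 2*y + 1) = (y - 2)*(y - 1)*(y - 1)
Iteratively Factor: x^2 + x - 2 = (x - 1)*(x + 2)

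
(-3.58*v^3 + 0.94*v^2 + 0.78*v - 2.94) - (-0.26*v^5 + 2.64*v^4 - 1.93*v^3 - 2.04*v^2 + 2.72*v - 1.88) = 0.26*v^5 - 2.64*v^4 - 1.65*v^3 + 2.98*v^2 - 1.94*v - 1.06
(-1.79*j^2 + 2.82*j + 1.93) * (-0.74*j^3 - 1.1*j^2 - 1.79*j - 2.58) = 1.3246*j^5 - 0.117799999999999*j^4 - 1.3261*j^3 - 2.5526*j^2 - 10.7303*j - 4.9794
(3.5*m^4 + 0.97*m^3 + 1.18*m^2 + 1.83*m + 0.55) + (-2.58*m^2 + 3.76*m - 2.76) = 3.5*m^4 + 0.97*m^3 - 1.4*m^2 + 5.59*m - 2.21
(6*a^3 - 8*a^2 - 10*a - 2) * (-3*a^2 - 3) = -18*a^5 + 24*a^4 + 12*a^3 + 30*a^2 + 30*a + 6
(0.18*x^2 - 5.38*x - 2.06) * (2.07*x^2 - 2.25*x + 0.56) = 0.3726*x^4 - 11.5416*x^3 + 7.9416*x^2 + 1.6222*x - 1.1536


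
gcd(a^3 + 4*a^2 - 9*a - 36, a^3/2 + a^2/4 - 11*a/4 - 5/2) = 1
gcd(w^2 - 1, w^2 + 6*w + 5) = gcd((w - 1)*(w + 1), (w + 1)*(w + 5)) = w + 1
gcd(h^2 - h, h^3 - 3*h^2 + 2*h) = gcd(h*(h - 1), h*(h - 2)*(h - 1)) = h^2 - h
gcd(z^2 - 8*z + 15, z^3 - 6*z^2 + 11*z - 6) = z - 3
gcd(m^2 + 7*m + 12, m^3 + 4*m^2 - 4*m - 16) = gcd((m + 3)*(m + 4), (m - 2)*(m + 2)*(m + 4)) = m + 4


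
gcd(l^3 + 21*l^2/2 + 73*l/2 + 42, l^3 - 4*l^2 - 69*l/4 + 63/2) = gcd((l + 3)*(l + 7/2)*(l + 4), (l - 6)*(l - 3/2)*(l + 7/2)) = l + 7/2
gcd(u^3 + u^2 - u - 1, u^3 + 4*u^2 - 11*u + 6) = u - 1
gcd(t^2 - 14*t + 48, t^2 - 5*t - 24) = t - 8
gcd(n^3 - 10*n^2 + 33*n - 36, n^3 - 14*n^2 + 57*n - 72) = n^2 - 6*n + 9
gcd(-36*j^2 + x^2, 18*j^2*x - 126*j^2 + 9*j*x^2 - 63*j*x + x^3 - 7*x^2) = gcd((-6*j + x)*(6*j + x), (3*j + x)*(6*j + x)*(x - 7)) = 6*j + x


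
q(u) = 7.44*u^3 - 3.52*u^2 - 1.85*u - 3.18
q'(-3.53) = 301.13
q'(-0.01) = -1.78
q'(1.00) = 13.43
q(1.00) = -1.11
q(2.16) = 51.38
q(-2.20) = -95.37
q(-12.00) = -13344.18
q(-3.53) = -367.77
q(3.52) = 271.18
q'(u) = 22.32*u^2 - 7.04*u - 1.85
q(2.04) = 41.56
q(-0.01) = -3.16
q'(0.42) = -0.87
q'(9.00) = 1742.71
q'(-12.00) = 3296.71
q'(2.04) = 76.68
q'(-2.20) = 121.67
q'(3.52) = 249.92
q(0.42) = -4.03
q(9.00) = 5118.81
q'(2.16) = 87.08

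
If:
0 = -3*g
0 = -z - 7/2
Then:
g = 0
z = -7/2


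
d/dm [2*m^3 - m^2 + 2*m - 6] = 6*m^2 - 2*m + 2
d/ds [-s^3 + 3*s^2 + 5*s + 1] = -3*s^2 + 6*s + 5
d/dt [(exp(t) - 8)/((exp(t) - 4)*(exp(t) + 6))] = (-exp(2*t) + 16*exp(t) - 8)*exp(t)/(exp(4*t) + 4*exp(3*t) - 44*exp(2*t) - 96*exp(t) + 576)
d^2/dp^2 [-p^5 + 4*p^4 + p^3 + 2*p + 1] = 2*p*(-10*p^2 + 24*p + 3)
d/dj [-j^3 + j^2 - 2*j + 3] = -3*j^2 + 2*j - 2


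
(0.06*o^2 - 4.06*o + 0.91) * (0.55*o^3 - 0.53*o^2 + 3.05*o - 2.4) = 0.033*o^5 - 2.2648*o^4 + 2.8353*o^3 - 13.0093*o^2 + 12.5195*o - 2.184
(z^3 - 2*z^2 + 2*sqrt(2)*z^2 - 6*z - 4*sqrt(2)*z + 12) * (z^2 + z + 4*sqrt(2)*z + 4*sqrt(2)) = z^5 - z^4 + 6*sqrt(2)*z^4 - 6*sqrt(2)*z^3 + 8*z^3 - 36*sqrt(2)*z^2 - 10*z^2 - 20*z + 24*sqrt(2)*z + 48*sqrt(2)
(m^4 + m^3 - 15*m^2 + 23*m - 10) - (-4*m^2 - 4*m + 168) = m^4 + m^3 - 11*m^2 + 27*m - 178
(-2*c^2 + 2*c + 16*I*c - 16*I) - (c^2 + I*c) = -3*c^2 + 2*c + 15*I*c - 16*I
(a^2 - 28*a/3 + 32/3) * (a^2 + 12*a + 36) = a^4 + 8*a^3/3 - 196*a^2/3 - 208*a + 384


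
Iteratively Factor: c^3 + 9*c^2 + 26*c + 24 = (c + 4)*(c^2 + 5*c + 6) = (c + 2)*(c + 4)*(c + 3)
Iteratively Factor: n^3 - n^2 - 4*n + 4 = (n - 2)*(n^2 + n - 2) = (n - 2)*(n - 1)*(n + 2)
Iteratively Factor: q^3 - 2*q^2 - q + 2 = (q + 1)*(q^2 - 3*q + 2) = (q - 1)*(q + 1)*(q - 2)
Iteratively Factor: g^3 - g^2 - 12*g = (g - 4)*(g^2 + 3*g) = (g - 4)*(g + 3)*(g)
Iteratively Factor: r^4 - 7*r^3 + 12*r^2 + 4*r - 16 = (r - 2)*(r^3 - 5*r^2 + 2*r + 8) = (r - 2)^2*(r^2 - 3*r - 4) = (r - 4)*(r - 2)^2*(r + 1)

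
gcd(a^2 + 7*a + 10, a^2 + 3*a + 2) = a + 2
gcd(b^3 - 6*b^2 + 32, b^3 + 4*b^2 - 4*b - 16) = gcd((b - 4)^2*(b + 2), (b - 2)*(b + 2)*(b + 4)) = b + 2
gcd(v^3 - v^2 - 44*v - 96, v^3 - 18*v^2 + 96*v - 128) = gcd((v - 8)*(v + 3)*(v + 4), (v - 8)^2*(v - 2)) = v - 8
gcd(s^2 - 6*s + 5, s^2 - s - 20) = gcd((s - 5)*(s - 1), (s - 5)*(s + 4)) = s - 5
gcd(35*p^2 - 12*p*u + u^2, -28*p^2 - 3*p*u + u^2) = 7*p - u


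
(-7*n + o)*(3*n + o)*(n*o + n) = -21*n^3*o - 21*n^3 - 4*n^2*o^2 - 4*n^2*o + n*o^3 + n*o^2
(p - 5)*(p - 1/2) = p^2 - 11*p/2 + 5/2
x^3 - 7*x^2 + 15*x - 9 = (x - 3)^2*(x - 1)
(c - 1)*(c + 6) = c^2 + 5*c - 6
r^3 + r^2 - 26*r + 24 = (r - 4)*(r - 1)*(r + 6)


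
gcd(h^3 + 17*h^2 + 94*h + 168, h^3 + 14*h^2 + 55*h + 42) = h^2 + 13*h + 42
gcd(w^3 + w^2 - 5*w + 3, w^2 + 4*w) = 1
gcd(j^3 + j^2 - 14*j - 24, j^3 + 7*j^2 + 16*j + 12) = j^2 + 5*j + 6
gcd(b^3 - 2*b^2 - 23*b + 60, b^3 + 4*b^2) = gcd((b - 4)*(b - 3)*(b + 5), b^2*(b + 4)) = 1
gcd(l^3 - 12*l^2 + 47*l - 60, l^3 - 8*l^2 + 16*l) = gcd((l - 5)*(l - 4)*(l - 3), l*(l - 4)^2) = l - 4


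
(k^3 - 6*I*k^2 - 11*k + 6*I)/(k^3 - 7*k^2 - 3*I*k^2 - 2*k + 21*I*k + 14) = (k - 3*I)/(k - 7)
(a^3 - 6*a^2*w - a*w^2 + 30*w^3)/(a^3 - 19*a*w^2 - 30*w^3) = (a - 3*w)/(a + 3*w)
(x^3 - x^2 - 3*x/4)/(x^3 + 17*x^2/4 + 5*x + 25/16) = 4*x*(2*x - 3)/(8*x^2 + 30*x + 25)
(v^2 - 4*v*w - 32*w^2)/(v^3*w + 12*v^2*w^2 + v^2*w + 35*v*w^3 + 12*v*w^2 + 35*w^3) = (v^2 - 4*v*w - 32*w^2)/(w*(v^3 + 12*v^2*w + v^2 + 35*v*w^2 + 12*v*w + 35*w^2))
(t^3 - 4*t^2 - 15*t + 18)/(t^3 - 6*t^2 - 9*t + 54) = (t - 1)/(t - 3)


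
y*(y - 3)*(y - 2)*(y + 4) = y^4 - y^3 - 14*y^2 + 24*y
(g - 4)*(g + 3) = g^2 - g - 12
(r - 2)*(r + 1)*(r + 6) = r^3 + 5*r^2 - 8*r - 12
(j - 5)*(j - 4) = j^2 - 9*j + 20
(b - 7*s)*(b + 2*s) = b^2 - 5*b*s - 14*s^2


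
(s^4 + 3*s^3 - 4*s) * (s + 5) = s^5 + 8*s^4 + 15*s^3 - 4*s^2 - 20*s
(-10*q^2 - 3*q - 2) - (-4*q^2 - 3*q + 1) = -6*q^2 - 3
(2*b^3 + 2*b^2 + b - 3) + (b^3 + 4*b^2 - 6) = 3*b^3 + 6*b^2 + b - 9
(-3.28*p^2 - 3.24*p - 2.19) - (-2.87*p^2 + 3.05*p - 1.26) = -0.41*p^2 - 6.29*p - 0.93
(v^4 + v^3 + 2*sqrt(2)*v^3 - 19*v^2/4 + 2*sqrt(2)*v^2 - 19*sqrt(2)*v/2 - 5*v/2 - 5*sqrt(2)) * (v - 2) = v^5 - v^4 + 2*sqrt(2)*v^4 - 27*v^3/4 - 2*sqrt(2)*v^3 - 27*sqrt(2)*v^2/2 + 7*v^2 + 5*v + 14*sqrt(2)*v + 10*sqrt(2)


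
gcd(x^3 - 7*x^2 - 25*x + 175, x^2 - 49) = x - 7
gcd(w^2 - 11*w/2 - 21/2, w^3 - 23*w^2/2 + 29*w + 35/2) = w - 7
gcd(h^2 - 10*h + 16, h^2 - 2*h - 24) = 1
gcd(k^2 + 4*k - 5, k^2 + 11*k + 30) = k + 5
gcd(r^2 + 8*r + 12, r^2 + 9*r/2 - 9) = r + 6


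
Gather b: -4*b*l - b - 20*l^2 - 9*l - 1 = b*(-4*l - 1) - 20*l^2 - 9*l - 1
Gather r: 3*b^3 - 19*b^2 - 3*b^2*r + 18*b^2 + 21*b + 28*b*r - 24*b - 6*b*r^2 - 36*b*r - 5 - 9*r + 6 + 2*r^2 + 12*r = 3*b^3 - b^2 - 3*b + r^2*(2 - 6*b) + r*(-3*b^2 - 8*b + 3) + 1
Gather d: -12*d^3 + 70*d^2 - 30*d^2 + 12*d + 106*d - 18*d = -12*d^3 + 40*d^2 + 100*d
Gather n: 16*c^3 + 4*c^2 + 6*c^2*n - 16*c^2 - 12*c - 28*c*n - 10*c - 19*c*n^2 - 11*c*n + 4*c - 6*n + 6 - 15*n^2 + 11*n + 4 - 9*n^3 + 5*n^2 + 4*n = 16*c^3 - 12*c^2 - 18*c - 9*n^3 + n^2*(-19*c - 10) + n*(6*c^2 - 39*c + 9) + 10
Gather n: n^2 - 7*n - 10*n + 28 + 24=n^2 - 17*n + 52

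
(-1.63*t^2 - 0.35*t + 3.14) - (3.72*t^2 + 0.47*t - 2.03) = -5.35*t^2 - 0.82*t + 5.17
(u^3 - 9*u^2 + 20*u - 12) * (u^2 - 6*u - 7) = u^5 - 15*u^4 + 67*u^3 - 69*u^2 - 68*u + 84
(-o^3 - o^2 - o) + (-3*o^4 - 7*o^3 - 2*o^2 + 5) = -3*o^4 - 8*o^3 - 3*o^2 - o + 5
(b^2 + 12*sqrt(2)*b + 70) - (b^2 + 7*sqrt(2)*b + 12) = 5*sqrt(2)*b + 58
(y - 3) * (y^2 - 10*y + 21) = y^3 - 13*y^2 + 51*y - 63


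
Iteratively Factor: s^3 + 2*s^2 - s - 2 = (s - 1)*(s^2 + 3*s + 2) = (s - 1)*(s + 2)*(s + 1)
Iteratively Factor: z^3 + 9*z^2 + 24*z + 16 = (z + 4)*(z^2 + 5*z + 4) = (z + 4)^2*(z + 1)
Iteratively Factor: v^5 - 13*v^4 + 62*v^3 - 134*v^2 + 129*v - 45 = (v - 1)*(v^4 - 12*v^3 + 50*v^2 - 84*v + 45) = (v - 3)*(v - 1)*(v^3 - 9*v^2 + 23*v - 15) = (v - 5)*(v - 3)*(v - 1)*(v^2 - 4*v + 3) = (v - 5)*(v - 3)*(v - 1)^2*(v - 3)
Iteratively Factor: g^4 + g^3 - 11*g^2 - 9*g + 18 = (g - 3)*(g^3 + 4*g^2 + g - 6) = (g - 3)*(g + 2)*(g^2 + 2*g - 3) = (g - 3)*(g - 1)*(g + 2)*(g + 3)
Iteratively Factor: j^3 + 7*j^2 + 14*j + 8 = (j + 4)*(j^2 + 3*j + 2) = (j + 1)*(j + 4)*(j + 2)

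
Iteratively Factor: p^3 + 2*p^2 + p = (p + 1)*(p^2 + p) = (p + 1)^2*(p)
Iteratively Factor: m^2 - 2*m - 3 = (m - 3)*(m + 1)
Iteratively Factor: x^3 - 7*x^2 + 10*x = (x - 5)*(x^2 - 2*x) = x*(x - 5)*(x - 2)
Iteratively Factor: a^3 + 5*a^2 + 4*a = (a)*(a^2 + 5*a + 4) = a*(a + 4)*(a + 1)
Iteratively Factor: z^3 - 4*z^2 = (z - 4)*(z^2) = z*(z - 4)*(z)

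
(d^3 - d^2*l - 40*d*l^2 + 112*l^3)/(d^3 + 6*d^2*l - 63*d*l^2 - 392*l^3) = (d^2 - 8*d*l + 16*l^2)/(d^2 - d*l - 56*l^2)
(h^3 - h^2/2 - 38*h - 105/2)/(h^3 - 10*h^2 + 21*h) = (2*h^2 + 13*h + 15)/(2*h*(h - 3))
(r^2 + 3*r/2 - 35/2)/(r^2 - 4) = (2*r^2 + 3*r - 35)/(2*(r^2 - 4))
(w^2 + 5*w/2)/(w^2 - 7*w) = (w + 5/2)/(w - 7)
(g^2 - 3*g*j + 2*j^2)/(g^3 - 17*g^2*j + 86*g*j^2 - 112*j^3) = (g - j)/(g^2 - 15*g*j + 56*j^2)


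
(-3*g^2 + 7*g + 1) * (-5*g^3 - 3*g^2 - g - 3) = 15*g^5 - 26*g^4 - 23*g^3 - g^2 - 22*g - 3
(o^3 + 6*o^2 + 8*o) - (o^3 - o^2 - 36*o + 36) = 7*o^2 + 44*o - 36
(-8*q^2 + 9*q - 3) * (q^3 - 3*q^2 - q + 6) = -8*q^5 + 33*q^4 - 22*q^3 - 48*q^2 + 57*q - 18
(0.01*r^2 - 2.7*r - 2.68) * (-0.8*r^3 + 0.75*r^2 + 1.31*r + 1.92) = -0.008*r^5 + 2.1675*r^4 + 0.1321*r^3 - 5.5278*r^2 - 8.6948*r - 5.1456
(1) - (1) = 0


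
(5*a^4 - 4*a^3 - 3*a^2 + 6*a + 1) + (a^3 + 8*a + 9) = 5*a^4 - 3*a^3 - 3*a^2 + 14*a + 10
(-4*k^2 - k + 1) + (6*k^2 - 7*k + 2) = 2*k^2 - 8*k + 3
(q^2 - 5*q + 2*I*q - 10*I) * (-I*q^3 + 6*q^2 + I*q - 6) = -I*q^5 + 8*q^4 + 5*I*q^4 - 40*q^3 + 13*I*q^3 - 8*q^2 - 65*I*q^2 + 40*q - 12*I*q + 60*I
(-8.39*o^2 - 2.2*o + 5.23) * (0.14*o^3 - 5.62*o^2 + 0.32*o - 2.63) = -1.1746*o^5 + 46.8438*o^4 + 10.4114*o^3 - 8.0309*o^2 + 7.4596*o - 13.7549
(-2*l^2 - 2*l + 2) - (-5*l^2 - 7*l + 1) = 3*l^2 + 5*l + 1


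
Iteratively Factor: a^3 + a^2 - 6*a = (a - 2)*(a^2 + 3*a) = (a - 2)*(a + 3)*(a)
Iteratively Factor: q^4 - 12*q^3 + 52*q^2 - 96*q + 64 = (q - 2)*(q^3 - 10*q^2 + 32*q - 32) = (q - 4)*(q - 2)*(q^2 - 6*q + 8) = (q - 4)*(q - 2)^2*(q - 4)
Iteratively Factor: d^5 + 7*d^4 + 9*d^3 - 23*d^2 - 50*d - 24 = (d + 1)*(d^4 + 6*d^3 + 3*d^2 - 26*d - 24) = (d - 2)*(d + 1)*(d^3 + 8*d^2 + 19*d + 12) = (d - 2)*(d + 1)*(d + 3)*(d^2 + 5*d + 4) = (d - 2)*(d + 1)*(d + 3)*(d + 4)*(d + 1)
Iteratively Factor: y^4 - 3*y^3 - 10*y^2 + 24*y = (y + 3)*(y^3 - 6*y^2 + 8*y) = (y - 4)*(y + 3)*(y^2 - 2*y) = y*(y - 4)*(y + 3)*(y - 2)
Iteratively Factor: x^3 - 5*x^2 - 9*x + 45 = (x + 3)*(x^2 - 8*x + 15) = (x - 3)*(x + 3)*(x - 5)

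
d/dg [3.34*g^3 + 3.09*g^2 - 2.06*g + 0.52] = 10.02*g^2 + 6.18*g - 2.06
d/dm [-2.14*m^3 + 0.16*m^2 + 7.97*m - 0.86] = -6.42*m^2 + 0.32*m + 7.97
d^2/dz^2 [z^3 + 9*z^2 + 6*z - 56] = 6*z + 18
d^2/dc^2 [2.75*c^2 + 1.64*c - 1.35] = 5.50000000000000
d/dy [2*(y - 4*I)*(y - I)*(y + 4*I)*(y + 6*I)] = 8*y^3 + 30*I*y^2 + 88*y + 160*I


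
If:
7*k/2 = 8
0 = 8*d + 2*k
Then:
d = -4/7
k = 16/7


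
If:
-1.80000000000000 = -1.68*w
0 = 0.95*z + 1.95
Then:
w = 1.07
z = -2.05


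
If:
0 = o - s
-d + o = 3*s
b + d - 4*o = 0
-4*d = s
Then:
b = 0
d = 0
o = 0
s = 0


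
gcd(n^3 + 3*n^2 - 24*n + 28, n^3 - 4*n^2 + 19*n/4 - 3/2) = n - 2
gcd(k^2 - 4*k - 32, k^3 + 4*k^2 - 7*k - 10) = 1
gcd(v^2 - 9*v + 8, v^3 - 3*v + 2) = v - 1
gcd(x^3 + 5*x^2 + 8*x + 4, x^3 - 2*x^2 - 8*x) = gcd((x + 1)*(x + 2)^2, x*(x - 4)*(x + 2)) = x + 2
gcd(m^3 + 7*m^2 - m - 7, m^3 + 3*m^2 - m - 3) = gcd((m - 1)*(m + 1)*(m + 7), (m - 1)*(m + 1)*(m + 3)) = m^2 - 1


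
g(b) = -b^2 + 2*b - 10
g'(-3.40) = 8.80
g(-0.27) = -10.61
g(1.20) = -9.04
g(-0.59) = -11.53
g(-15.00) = -265.00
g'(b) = 2 - 2*b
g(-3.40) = -28.36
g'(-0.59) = 3.18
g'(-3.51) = 9.02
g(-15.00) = -265.00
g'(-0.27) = 2.54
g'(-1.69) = 5.38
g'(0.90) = 0.20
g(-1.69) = -16.24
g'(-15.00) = 32.00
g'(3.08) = -4.16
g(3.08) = -13.33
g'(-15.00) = 32.00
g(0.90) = -9.01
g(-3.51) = -29.34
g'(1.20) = -0.40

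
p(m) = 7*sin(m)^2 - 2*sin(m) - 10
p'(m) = 14*sin(m)*cos(m) - 2*cos(m)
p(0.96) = -6.94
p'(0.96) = 5.43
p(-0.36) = -8.43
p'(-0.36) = -6.49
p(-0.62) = -6.47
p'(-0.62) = -8.25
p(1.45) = -5.09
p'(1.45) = 1.43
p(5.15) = -2.45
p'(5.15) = -6.22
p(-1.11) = -2.59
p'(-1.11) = -6.47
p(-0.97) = -3.59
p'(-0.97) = -7.66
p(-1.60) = -1.01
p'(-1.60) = 0.47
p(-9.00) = -7.99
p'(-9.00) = 7.08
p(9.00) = -9.64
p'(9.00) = -3.43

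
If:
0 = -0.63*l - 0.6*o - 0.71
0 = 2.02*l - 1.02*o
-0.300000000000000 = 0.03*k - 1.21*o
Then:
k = -41.19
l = -0.39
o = -0.77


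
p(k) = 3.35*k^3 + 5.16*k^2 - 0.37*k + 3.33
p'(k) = 10.05*k^2 + 10.32*k - 0.37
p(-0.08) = 3.39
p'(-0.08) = -1.13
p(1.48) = 24.94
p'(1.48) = 36.92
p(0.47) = 4.64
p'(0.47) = 6.70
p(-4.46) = -189.58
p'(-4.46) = 153.51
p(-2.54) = -17.34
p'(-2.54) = 38.26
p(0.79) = 7.91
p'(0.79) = 14.06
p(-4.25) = -159.06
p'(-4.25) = 137.30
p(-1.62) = 3.23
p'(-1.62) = 9.29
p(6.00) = 910.47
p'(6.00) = 423.35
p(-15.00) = -10136.37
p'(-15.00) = 2106.08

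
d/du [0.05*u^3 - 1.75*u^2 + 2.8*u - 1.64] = 0.15*u^2 - 3.5*u + 2.8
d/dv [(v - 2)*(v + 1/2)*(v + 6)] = 3*v^2 + 9*v - 10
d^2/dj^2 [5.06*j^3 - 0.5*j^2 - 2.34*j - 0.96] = 30.36*j - 1.0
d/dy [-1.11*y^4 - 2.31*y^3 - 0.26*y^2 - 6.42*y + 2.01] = -4.44*y^3 - 6.93*y^2 - 0.52*y - 6.42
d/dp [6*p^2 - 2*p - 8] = 12*p - 2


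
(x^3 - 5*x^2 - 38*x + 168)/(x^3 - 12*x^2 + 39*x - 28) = (x + 6)/(x - 1)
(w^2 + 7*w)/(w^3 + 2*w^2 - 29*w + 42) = w/(w^2 - 5*w + 6)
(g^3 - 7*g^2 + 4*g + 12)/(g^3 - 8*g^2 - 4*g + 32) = (g^2 - 5*g - 6)/(g^2 - 6*g - 16)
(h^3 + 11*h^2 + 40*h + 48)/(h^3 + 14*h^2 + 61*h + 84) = (h + 4)/(h + 7)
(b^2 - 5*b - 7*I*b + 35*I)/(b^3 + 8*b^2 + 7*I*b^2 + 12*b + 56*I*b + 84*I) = (b^2 + b*(-5 - 7*I) + 35*I)/(b^3 + b^2*(8 + 7*I) + b*(12 + 56*I) + 84*I)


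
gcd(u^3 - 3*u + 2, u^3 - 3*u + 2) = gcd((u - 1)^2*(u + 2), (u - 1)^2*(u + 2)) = u^3 - 3*u + 2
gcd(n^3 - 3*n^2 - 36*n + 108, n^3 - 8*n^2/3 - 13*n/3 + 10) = n - 3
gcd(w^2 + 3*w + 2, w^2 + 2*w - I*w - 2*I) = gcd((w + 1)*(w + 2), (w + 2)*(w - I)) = w + 2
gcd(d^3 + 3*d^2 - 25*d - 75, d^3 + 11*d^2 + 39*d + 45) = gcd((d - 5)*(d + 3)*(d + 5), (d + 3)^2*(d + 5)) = d^2 + 8*d + 15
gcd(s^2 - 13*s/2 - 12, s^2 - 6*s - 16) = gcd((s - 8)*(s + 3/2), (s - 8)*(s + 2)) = s - 8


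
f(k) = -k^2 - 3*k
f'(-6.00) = 9.00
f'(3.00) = -9.00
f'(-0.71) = -1.58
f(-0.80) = 1.76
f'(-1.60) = 0.20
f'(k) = -2*k - 3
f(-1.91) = 2.08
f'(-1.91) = 0.82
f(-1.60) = 2.24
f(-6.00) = -18.00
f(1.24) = -5.26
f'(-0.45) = -2.10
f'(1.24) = -5.48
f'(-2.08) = 1.16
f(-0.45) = 1.15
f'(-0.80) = -1.40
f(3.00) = -18.00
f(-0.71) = 1.63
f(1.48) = -6.63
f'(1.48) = -5.96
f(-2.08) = 1.91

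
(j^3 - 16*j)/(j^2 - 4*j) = j + 4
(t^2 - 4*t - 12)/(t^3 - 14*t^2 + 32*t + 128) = (t - 6)/(t^2 - 16*t + 64)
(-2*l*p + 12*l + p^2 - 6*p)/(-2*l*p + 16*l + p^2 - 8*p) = (p - 6)/(p - 8)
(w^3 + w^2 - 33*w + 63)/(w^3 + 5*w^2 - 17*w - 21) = (w - 3)/(w + 1)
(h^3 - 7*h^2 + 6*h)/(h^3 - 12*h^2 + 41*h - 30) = h/(h - 5)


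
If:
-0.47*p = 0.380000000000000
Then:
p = -0.81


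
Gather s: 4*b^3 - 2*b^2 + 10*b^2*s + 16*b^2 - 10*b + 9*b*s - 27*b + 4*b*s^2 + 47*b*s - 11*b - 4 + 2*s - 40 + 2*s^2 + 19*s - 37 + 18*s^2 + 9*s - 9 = 4*b^3 + 14*b^2 - 48*b + s^2*(4*b + 20) + s*(10*b^2 + 56*b + 30) - 90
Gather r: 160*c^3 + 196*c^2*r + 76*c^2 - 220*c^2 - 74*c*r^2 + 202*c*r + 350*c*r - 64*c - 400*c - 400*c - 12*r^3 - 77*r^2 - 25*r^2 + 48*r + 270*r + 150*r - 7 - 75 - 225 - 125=160*c^3 - 144*c^2 - 864*c - 12*r^3 + r^2*(-74*c - 102) + r*(196*c^2 + 552*c + 468) - 432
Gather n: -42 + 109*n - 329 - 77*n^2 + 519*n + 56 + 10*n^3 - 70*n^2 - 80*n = 10*n^3 - 147*n^2 + 548*n - 315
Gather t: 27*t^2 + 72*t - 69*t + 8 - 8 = 27*t^2 + 3*t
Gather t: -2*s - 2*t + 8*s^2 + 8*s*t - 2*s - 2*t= 8*s^2 - 4*s + t*(8*s - 4)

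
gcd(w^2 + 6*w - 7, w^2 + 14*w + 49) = w + 7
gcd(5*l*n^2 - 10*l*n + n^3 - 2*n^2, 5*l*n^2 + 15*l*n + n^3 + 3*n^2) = 5*l*n + n^2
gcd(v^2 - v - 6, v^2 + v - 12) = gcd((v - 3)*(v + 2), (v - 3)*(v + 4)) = v - 3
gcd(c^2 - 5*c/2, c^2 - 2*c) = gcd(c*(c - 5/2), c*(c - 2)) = c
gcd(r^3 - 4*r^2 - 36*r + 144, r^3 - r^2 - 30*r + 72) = r^2 + 2*r - 24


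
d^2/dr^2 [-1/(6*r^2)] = -1/r^4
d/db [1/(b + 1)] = -1/(b + 1)^2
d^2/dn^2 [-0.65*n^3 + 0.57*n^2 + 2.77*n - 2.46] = 1.14 - 3.9*n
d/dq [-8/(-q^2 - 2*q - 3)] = 16*(-q - 1)/(q^2 + 2*q + 3)^2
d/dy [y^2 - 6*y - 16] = 2*y - 6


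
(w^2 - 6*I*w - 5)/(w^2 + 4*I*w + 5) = (w - 5*I)/(w + 5*I)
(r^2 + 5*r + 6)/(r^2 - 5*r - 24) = (r + 2)/(r - 8)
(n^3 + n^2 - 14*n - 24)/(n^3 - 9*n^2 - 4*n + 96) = (n + 2)/(n - 8)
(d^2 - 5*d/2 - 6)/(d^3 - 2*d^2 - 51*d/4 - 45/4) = 2*(d - 4)/(2*d^2 - 7*d - 15)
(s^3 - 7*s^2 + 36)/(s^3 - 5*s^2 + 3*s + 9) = (s^2 - 4*s - 12)/(s^2 - 2*s - 3)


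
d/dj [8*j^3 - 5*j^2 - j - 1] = 24*j^2 - 10*j - 1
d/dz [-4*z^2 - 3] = -8*z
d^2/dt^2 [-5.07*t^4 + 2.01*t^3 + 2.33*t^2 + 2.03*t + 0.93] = -60.84*t^2 + 12.06*t + 4.66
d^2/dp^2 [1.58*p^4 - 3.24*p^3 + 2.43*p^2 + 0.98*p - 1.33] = 18.96*p^2 - 19.44*p + 4.86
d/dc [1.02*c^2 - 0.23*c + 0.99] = 2.04*c - 0.23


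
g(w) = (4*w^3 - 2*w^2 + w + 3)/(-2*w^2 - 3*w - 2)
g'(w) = (4*w + 3)*(4*w^3 - 2*w^2 + w + 3)/(-2*w^2 - 3*w - 2)^2 + (12*w^2 - 4*w + 1)/(-2*w^2 - 3*w - 2)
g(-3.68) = 12.59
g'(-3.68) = -1.70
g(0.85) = -0.81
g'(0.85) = -0.18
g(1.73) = -1.48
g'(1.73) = -1.16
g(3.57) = -4.27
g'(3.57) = -1.72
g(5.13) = -7.08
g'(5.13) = -1.85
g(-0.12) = -1.70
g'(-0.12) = 1.58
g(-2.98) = 11.42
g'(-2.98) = -1.63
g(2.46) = -2.46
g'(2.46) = -1.50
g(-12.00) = 28.38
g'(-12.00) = -1.97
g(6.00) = -8.71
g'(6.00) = -1.89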